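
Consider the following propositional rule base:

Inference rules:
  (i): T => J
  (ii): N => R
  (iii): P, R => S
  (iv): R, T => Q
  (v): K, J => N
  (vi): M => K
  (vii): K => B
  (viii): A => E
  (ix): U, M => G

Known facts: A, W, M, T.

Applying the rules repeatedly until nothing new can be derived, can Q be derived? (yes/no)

yes

Round 1: (i) [T => J]; (vi) [M => K]; (viii) [A => E]. Adds J, K, E.
Round 2: (v) [K, J => N]; (vii) [K => B]. Adds N, B.
Round 3: (ii) [N => R]. Adds R.
Round 4: (iv) [R, T => Q]. Adds Q.
Q appears in round 4, so it is derivable.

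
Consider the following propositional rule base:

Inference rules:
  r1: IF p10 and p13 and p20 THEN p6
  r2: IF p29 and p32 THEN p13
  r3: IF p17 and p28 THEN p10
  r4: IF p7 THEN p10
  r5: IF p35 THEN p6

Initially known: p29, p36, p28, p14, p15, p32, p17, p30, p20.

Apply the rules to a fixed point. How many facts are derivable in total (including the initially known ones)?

Round 1 — r2, r3, derive p13, p10.
Round 2 — r1, derive p6.
Closure: {p10, p13, p14, p15, p17, p20, p28, p29, p30, p32, p36, p6} — 12 facts.

12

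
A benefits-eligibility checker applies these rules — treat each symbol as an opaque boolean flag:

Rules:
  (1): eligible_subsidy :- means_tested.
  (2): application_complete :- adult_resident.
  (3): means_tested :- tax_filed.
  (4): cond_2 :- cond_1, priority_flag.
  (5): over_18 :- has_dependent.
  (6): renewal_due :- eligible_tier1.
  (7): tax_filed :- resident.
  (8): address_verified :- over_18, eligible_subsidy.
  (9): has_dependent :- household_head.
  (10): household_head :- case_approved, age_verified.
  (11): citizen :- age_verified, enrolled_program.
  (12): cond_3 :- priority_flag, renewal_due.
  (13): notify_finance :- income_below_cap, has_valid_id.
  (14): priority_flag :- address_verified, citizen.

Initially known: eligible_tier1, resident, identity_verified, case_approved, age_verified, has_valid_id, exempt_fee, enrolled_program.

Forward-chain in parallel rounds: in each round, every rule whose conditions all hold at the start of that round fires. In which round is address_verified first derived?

4

Round 1: (6) [renewal_due :- eligible_tier1.]; (7) [tax_filed :- resident.]; (10) [household_head :- case_approved, age_verified.]; (11) [citizen :- age_verified, enrolled_program.]. New: renewal_due, tax_filed, household_head, citizen.
Round 2: (3) [means_tested :- tax_filed.]; (9) [has_dependent :- household_head.]. New: means_tested, has_dependent.
Round 3: (1) [eligible_subsidy :- means_tested.]; (5) [over_18 :- has_dependent.]. New: eligible_subsidy, over_18.
Round 4: (8) [address_verified :- over_18, eligible_subsidy.]. New: address_verified.
address_verified first appears in round 4.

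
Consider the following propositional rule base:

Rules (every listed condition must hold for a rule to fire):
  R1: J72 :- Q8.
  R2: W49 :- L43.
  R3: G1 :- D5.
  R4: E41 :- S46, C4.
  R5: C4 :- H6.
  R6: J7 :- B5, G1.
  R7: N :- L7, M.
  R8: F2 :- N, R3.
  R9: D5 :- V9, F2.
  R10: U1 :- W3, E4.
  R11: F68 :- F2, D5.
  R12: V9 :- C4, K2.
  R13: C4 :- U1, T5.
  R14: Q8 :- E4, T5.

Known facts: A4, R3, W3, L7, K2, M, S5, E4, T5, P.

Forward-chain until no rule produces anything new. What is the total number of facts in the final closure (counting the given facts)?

20

[1] R7 [N :- L7, M.]; R10 [U1 :- W3, E4.]; R14 [Q8 :- E4, T5.]. ⇒ new: N, U1, Q8.
[2] R1 [J72 :- Q8.]; R8 [F2 :- N, R3.]; R13 [C4 :- U1, T5.]. ⇒ new: J72, F2, C4.
[3] R12 [V9 :- C4, K2.]. ⇒ new: V9.
[4] R9 [D5 :- V9, F2.]. ⇒ new: D5.
[5] R3 [G1 :- D5.]; R11 [F68 :- F2, D5.]. ⇒ new: G1, F68.
Closure: {A4, C4, D5, E4, F2, F68, G1, J72, K2, L7, M, N, P, Q8, R3, S5, T5, U1, V9, W3} — 20 facts.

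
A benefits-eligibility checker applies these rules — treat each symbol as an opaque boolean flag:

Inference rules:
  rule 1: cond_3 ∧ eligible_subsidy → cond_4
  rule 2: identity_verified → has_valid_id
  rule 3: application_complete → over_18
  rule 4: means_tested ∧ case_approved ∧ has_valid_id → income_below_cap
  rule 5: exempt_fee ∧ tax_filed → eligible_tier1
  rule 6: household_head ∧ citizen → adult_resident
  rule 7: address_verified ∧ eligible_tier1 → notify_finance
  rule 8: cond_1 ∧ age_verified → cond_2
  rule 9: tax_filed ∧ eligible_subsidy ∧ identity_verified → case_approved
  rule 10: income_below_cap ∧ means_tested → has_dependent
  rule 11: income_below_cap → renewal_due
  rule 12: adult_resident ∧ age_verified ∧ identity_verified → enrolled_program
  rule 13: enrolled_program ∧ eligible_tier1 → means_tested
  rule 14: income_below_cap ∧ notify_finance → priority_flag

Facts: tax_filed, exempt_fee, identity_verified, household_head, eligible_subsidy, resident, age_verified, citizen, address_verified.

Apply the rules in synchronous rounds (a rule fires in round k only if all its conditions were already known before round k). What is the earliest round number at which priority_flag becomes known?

Round 1 fires rule 2, rule 5, rule 6, rule 9, giving has_valid_id, eligible_tier1, adult_resident, case_approved.
Round 2 fires rule 7, rule 12, giving notify_finance, enrolled_program.
Round 3 fires rule 13, giving means_tested.
Round 4 fires rule 4, giving income_below_cap.
Round 5 fires rule 10, rule 11, rule 14, giving has_dependent, renewal_due, priority_flag.
priority_flag first appears in round 5.

5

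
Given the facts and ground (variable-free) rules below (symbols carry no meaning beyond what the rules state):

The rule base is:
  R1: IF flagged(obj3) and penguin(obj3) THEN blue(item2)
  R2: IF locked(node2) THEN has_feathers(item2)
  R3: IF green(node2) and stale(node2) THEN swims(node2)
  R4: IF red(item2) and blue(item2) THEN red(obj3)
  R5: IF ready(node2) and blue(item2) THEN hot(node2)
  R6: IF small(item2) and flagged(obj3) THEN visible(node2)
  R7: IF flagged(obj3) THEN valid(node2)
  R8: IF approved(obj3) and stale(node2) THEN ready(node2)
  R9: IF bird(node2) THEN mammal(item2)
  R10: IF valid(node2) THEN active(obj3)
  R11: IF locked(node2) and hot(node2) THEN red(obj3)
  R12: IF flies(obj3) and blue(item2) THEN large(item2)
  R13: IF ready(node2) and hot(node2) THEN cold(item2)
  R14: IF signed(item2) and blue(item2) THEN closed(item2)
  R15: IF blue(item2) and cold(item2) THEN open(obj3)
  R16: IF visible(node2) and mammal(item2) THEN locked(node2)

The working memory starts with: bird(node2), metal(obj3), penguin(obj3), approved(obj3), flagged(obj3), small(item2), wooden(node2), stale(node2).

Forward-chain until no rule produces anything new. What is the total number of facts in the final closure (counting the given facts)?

20

Round 1: R1 [IF flagged(obj3) and penguin(obj3) THEN blue(item2)]; R6 [IF small(item2) and flagged(obj3) THEN visible(node2)]; R7 [IF flagged(obj3) THEN valid(node2)]; R8 [IF approved(obj3) and stale(node2) THEN ready(node2)]; R9 [IF bird(node2) THEN mammal(item2)]. Adds blue(item2), visible(node2), valid(node2), ready(node2), mammal(item2).
Round 2: R5 [IF ready(node2) and blue(item2) THEN hot(node2)]; R10 [IF valid(node2) THEN active(obj3)]; R16 [IF visible(node2) and mammal(item2) THEN locked(node2)]. Adds hot(node2), active(obj3), locked(node2).
Round 3: R2 [IF locked(node2) THEN has_feathers(item2)]; R11 [IF locked(node2) and hot(node2) THEN red(obj3)]; R13 [IF ready(node2) and hot(node2) THEN cold(item2)]. Adds has_feathers(item2), red(obj3), cold(item2).
Round 4: R15 [IF blue(item2) and cold(item2) THEN open(obj3)]. Adds open(obj3).
Closure: {active(obj3), approved(obj3), bird(node2), blue(item2), cold(item2), flagged(obj3), has_feathers(item2), hot(node2), locked(node2), mammal(item2), metal(obj3), open(obj3), penguin(obj3), ready(node2), red(obj3), small(item2), stale(node2), valid(node2), visible(node2), wooden(node2)} — 20 facts.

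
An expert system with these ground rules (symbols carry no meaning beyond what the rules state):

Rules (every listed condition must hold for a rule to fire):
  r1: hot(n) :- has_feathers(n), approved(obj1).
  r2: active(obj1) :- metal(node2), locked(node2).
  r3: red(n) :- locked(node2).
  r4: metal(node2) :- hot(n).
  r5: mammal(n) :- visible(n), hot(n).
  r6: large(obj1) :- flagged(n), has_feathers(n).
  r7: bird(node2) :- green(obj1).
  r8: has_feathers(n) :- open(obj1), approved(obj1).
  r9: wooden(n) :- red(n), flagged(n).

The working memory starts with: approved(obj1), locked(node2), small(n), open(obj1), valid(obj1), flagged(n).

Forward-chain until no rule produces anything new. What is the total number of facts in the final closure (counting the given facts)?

13

Round 1 — r3, r8, derive red(n), has_feathers(n).
Round 2 — r1, r6, r9, derive hot(n), large(obj1), wooden(n).
Round 3 — r4, derive metal(node2).
Round 4 — r2, derive active(obj1).
Closure: {active(obj1), approved(obj1), flagged(n), has_feathers(n), hot(n), large(obj1), locked(node2), metal(node2), open(obj1), red(n), small(n), valid(obj1), wooden(n)} — 13 facts.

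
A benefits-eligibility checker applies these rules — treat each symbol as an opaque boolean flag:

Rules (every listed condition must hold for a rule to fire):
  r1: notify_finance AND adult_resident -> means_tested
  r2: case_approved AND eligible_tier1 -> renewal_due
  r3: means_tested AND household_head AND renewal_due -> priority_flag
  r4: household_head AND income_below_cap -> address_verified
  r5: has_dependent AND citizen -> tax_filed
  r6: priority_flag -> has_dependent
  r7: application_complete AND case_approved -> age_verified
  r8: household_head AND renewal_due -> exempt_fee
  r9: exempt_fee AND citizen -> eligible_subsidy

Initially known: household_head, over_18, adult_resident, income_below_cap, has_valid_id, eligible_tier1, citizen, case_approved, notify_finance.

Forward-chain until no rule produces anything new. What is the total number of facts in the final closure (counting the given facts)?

Round 1 — r1, r2, r4, derive means_tested, renewal_due, address_verified.
Round 2 — r3, r8, derive priority_flag, exempt_fee.
Round 3 — r6, r9, derive has_dependent, eligible_subsidy.
Round 4 — r5, derive tax_filed.
Closure: {address_verified, adult_resident, case_approved, citizen, eligible_subsidy, eligible_tier1, exempt_fee, has_dependent, has_valid_id, household_head, income_below_cap, means_tested, notify_finance, over_18, priority_flag, renewal_due, tax_filed} — 17 facts.

17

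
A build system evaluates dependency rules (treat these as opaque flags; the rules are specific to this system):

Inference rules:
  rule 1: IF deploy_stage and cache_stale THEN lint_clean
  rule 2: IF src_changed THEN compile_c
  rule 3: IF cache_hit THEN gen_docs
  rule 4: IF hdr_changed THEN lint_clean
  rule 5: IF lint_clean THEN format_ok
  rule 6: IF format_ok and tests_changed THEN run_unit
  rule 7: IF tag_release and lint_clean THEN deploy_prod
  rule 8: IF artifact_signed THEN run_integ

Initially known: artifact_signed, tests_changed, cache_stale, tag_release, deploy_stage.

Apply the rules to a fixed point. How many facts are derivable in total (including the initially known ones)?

Round 1 — rule 1, rule 8, derive lint_clean, run_integ.
Round 2 — rule 5, rule 7, derive format_ok, deploy_prod.
Round 3 — rule 6, derive run_unit.
Closure: {artifact_signed, cache_stale, deploy_prod, deploy_stage, format_ok, lint_clean, run_integ, run_unit, tag_release, tests_changed} — 10 facts.

10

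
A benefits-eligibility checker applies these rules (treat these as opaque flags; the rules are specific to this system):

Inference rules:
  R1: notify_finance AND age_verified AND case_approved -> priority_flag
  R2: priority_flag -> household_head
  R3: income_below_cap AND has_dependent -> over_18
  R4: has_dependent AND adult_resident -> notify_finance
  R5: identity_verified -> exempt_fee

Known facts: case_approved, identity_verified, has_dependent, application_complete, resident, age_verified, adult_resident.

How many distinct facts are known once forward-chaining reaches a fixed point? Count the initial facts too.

11

[1] R4 [has_dependent AND adult_resident -> notify_finance]; R5 [identity_verified -> exempt_fee]. ⇒ new: notify_finance, exempt_fee.
[2] R1 [notify_finance AND age_verified AND case_approved -> priority_flag]. ⇒ new: priority_flag.
[3] R2 [priority_flag -> household_head]. ⇒ new: household_head.
Closure: {adult_resident, age_verified, application_complete, case_approved, exempt_fee, has_dependent, household_head, identity_verified, notify_finance, priority_flag, resident} — 11 facts.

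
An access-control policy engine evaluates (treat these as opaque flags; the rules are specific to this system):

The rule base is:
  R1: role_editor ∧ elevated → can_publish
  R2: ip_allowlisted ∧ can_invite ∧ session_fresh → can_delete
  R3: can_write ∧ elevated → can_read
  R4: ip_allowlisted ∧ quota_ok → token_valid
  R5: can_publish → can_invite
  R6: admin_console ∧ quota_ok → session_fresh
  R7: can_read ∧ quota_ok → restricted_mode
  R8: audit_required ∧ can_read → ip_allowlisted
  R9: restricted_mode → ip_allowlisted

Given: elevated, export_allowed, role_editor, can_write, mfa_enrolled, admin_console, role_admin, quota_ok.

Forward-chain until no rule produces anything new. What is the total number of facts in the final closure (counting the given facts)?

Round 1: R1 [role_editor ∧ elevated → can_publish]; R3 [can_write ∧ elevated → can_read]; R6 [admin_console ∧ quota_ok → session_fresh]. New: can_publish, can_read, session_fresh.
Round 2: R5 [can_publish → can_invite]; R7 [can_read ∧ quota_ok → restricted_mode]. New: can_invite, restricted_mode.
Round 3: R9 [restricted_mode → ip_allowlisted]. New: ip_allowlisted.
Round 4: R2 [ip_allowlisted ∧ can_invite ∧ session_fresh → can_delete]; R4 [ip_allowlisted ∧ quota_ok → token_valid]. New: can_delete, token_valid.
Closure: {admin_console, can_delete, can_invite, can_publish, can_read, can_write, elevated, export_allowed, ip_allowlisted, mfa_enrolled, quota_ok, restricted_mode, role_admin, role_editor, session_fresh, token_valid} — 16 facts.

16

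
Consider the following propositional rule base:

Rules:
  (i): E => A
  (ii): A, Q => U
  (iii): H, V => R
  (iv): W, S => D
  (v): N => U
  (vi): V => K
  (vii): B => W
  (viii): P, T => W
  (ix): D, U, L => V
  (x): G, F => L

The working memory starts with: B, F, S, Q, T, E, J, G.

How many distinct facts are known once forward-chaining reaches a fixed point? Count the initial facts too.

15

Round 1: (i) [E => A]; (vii) [B => W]; (x) [G, F => L]. Adds A, W, L.
Round 2: (ii) [A, Q => U]; (iv) [W, S => D]. Adds U, D.
Round 3: (ix) [D, U, L => V]. Adds V.
Round 4: (vi) [V => K]. Adds K.
Closure: {A, B, D, E, F, G, J, K, L, Q, S, T, U, V, W} — 15 facts.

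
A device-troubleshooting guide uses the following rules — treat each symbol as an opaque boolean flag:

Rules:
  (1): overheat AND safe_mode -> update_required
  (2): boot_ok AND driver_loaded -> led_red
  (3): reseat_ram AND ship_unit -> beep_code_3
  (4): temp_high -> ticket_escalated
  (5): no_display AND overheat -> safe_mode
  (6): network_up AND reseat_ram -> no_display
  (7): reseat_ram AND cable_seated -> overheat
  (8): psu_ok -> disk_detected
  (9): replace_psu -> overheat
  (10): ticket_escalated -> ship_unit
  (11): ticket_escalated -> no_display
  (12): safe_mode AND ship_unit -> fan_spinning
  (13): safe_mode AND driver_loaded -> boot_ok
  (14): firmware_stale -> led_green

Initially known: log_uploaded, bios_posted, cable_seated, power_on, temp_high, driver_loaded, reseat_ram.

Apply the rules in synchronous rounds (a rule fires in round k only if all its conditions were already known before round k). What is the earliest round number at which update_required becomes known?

[1] (4) [temp_high -> ticket_escalated]; (7) [reseat_ram AND cable_seated -> overheat]. ⇒ new: ticket_escalated, overheat.
[2] (10) [ticket_escalated -> ship_unit]; (11) [ticket_escalated -> no_display]. ⇒ new: ship_unit, no_display.
[3] (3) [reseat_ram AND ship_unit -> beep_code_3]; (5) [no_display AND overheat -> safe_mode]. ⇒ new: beep_code_3, safe_mode.
[4] (1) [overheat AND safe_mode -> update_required]; (12) [safe_mode AND ship_unit -> fan_spinning]; (13) [safe_mode AND driver_loaded -> boot_ok]. ⇒ new: update_required, fan_spinning, boot_ok.
update_required first appears in round 4.

4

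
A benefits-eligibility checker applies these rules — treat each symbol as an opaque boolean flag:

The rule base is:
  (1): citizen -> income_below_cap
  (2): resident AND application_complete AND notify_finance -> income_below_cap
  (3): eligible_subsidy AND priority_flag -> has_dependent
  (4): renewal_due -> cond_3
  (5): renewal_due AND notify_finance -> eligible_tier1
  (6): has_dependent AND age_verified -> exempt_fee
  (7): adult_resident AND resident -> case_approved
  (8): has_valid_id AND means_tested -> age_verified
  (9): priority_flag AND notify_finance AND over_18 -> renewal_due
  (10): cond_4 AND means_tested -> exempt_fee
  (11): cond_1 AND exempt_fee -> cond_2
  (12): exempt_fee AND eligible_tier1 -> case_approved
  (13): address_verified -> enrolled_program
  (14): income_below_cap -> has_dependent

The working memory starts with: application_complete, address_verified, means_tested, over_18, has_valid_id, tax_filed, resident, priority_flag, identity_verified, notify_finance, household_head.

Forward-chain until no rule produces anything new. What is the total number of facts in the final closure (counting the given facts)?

20

Round 1: (2) [resident AND application_complete AND notify_finance -> income_below_cap]; (8) [has_valid_id AND means_tested -> age_verified]; (9) [priority_flag AND notify_finance AND over_18 -> renewal_due]; (13) [address_verified -> enrolled_program]. New: income_below_cap, age_verified, renewal_due, enrolled_program.
Round 2: (4) [renewal_due -> cond_3]; (5) [renewal_due AND notify_finance -> eligible_tier1]; (14) [income_below_cap -> has_dependent]. New: cond_3, eligible_tier1, has_dependent.
Round 3: (6) [has_dependent AND age_verified -> exempt_fee]. New: exempt_fee.
Round 4: (12) [exempt_fee AND eligible_tier1 -> case_approved]. New: case_approved.
Closure: {address_verified, age_verified, application_complete, case_approved, cond_3, eligible_tier1, enrolled_program, exempt_fee, has_dependent, has_valid_id, household_head, identity_verified, income_below_cap, means_tested, notify_finance, over_18, priority_flag, renewal_due, resident, tax_filed} — 20 facts.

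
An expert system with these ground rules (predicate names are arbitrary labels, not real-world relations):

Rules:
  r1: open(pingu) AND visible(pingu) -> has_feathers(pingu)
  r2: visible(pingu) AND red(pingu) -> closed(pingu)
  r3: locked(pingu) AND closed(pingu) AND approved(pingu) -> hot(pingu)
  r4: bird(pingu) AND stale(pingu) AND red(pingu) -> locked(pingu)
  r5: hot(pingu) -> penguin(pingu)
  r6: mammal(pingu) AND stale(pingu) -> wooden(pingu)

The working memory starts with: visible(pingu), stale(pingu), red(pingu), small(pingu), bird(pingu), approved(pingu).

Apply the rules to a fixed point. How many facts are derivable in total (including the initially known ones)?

10

[1] r2 [visible(pingu) AND red(pingu) -> closed(pingu)]; r4 [bird(pingu) AND stale(pingu) AND red(pingu) -> locked(pingu)]. ⇒ new: closed(pingu), locked(pingu).
[2] r3 [locked(pingu) AND closed(pingu) AND approved(pingu) -> hot(pingu)]. ⇒ new: hot(pingu).
[3] r5 [hot(pingu) -> penguin(pingu)]. ⇒ new: penguin(pingu).
Closure: {approved(pingu), bird(pingu), closed(pingu), hot(pingu), locked(pingu), penguin(pingu), red(pingu), small(pingu), stale(pingu), visible(pingu)} — 10 facts.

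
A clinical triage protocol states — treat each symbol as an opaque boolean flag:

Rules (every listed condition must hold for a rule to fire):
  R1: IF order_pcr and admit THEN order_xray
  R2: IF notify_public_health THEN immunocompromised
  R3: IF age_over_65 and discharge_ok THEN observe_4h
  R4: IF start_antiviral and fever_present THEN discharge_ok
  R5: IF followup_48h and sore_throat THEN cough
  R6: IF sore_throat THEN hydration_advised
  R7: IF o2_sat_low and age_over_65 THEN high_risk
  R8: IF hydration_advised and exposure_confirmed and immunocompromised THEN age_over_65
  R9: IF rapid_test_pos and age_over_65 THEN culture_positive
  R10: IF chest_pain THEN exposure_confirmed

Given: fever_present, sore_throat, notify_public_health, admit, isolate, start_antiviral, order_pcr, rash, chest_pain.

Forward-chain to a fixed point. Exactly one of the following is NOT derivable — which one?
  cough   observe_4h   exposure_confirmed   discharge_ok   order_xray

cough

Round 1 fires R1, R2, R4, R6, R10, giving order_xray, immunocompromised, discharge_ok, hydration_advised, exposure_confirmed.
Round 2 fires R8, giving age_over_65.
Round 3 fires R3, giving observe_4h.
Derived: order_xray (round 1), exposure_confirmed (round 1), observe_4h (round 3), discharge_ok (round 1). cough never appears in any round.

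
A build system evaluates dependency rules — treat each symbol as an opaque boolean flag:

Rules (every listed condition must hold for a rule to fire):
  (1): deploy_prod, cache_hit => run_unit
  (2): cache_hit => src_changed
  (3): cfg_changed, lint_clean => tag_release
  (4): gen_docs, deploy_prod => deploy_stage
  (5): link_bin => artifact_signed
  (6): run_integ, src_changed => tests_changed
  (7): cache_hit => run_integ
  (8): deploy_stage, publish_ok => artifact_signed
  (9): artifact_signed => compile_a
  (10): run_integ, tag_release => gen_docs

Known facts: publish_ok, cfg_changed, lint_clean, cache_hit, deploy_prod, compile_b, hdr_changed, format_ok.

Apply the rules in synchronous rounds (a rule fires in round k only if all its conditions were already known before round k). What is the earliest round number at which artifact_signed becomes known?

4

Round 1 — (1), (2), (3), (7), derive run_unit, src_changed, tag_release, run_integ.
Round 2 — (6), (10), derive tests_changed, gen_docs.
Round 3 — (4), derive deploy_stage.
Round 4 — (8), derive artifact_signed.
artifact_signed first appears in round 4.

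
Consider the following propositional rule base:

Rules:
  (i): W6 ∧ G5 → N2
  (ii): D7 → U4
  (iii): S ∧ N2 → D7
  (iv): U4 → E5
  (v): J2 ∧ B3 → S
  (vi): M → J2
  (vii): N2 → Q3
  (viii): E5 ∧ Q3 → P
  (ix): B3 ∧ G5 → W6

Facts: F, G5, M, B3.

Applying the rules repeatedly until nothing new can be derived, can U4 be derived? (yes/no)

[1] (vi) [M → J2]; (ix) [B3 ∧ G5 → W6]. ⇒ new: J2, W6.
[2] (i) [W6 ∧ G5 → N2]; (v) [J2 ∧ B3 → S]. ⇒ new: N2, S.
[3] (iii) [S ∧ N2 → D7]; (vii) [N2 → Q3]. ⇒ new: D7, Q3.
[4] (ii) [D7 → U4]. ⇒ new: U4.
[5] (iv) [U4 → E5]. ⇒ new: E5.
[6] (viii) [E5 ∧ Q3 → P]. ⇒ new: P.
U4 appears in round 4, so it is derivable.

yes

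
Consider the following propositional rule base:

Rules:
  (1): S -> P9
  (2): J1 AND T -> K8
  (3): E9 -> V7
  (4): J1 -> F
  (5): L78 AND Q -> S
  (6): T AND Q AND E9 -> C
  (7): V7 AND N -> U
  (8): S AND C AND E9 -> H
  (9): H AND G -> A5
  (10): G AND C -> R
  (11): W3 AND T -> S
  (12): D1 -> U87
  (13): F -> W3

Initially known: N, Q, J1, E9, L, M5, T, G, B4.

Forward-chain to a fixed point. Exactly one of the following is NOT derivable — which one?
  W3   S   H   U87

U87

Round 1 — (2), (3), (4), (6), derive K8, V7, F, C.
Round 2 — (7), (10), (13), derive U, R, W3.
Round 3 — (11), derive S.
Round 4 — (1), (8), derive P9, H.
Round 5 — (9), derive A5.
Derived: H (round 4), W3 (round 2), S (round 3). U87 never appears in any round.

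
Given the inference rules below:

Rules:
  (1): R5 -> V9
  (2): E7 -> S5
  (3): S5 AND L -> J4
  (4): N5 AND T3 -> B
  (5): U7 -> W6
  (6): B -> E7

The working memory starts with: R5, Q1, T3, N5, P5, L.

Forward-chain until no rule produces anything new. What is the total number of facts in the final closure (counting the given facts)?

Round 1 fires (1), (4), giving V9, B.
Round 2 fires (6), giving E7.
Round 3 fires (2), giving S5.
Round 4 fires (3), giving J4.
Closure: {B, E7, J4, L, N5, P5, Q1, R5, S5, T3, V9} — 11 facts.

11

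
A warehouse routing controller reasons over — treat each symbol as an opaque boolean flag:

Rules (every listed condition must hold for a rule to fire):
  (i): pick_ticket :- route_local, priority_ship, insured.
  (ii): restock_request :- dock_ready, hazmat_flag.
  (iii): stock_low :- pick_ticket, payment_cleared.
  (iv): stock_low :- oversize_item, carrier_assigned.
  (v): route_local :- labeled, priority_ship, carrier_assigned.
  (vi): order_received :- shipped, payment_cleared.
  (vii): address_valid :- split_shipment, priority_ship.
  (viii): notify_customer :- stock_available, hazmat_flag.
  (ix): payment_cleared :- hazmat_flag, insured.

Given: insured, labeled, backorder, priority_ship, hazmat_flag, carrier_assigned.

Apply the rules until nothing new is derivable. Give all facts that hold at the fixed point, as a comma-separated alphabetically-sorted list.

[1] (v) [route_local :- labeled, priority_ship, carrier_assigned.]; (ix) [payment_cleared :- hazmat_flag, insured.]. ⇒ new: route_local, payment_cleared.
[2] (i) [pick_ticket :- route_local, priority_ship, insured.]. ⇒ new: pick_ticket.
[3] (iii) [stock_low :- pick_ticket, payment_cleared.]. ⇒ new: stock_low.

backorder, carrier_assigned, hazmat_flag, insured, labeled, payment_cleared, pick_ticket, priority_ship, route_local, stock_low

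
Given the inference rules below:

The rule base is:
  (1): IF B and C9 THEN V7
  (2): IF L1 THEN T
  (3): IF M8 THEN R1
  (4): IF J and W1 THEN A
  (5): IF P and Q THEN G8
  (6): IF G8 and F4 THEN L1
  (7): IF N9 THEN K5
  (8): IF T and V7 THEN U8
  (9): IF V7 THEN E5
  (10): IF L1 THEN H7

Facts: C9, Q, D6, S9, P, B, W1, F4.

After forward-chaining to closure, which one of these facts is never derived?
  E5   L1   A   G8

[1] (1) [IF B and C9 THEN V7]; (5) [IF P and Q THEN G8]. ⇒ new: V7, G8.
[2] (6) [IF G8 and F4 THEN L1]; (9) [IF V7 THEN E5]. ⇒ new: L1, E5.
[3] (2) [IF L1 THEN T]; (10) [IF L1 THEN H7]. ⇒ new: T, H7.
[4] (8) [IF T and V7 THEN U8]. ⇒ new: U8.
Derived: L1 (round 2), G8 (round 1), E5 (round 2). A never appears in any round.

A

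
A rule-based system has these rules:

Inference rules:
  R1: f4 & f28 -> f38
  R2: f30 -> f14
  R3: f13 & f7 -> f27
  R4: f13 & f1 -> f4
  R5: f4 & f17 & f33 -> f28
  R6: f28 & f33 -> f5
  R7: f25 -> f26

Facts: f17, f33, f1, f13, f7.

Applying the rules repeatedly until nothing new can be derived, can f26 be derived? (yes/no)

no

Round 1 — R3, R4, derive f27, f4.
Round 2 — R5, derive f28.
Round 3 — R1, R6, derive f38, f5.
Fixed point reached. f26 is concluded only by R7; R7 needs f25 (never derived).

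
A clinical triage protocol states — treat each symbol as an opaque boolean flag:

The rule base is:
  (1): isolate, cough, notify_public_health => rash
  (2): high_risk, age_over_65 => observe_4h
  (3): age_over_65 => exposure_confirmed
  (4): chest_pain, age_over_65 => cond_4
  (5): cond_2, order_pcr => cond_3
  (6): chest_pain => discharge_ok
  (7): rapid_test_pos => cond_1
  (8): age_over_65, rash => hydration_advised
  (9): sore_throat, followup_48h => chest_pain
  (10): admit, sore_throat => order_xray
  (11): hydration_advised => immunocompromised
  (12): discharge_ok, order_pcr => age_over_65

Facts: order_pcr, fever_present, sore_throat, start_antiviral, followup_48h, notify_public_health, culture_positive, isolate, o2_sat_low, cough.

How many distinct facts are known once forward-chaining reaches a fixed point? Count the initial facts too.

18

Round 1: (1) [isolate, cough, notify_public_health => rash]; (9) [sore_throat, followup_48h => chest_pain]. New: rash, chest_pain.
Round 2: (6) [chest_pain => discharge_ok]. New: discharge_ok.
Round 3: (12) [discharge_ok, order_pcr => age_over_65]. New: age_over_65.
Round 4: (3) [age_over_65 => exposure_confirmed]; (4) [chest_pain, age_over_65 => cond_4]; (8) [age_over_65, rash => hydration_advised]. New: exposure_confirmed, cond_4, hydration_advised.
Round 5: (11) [hydration_advised => immunocompromised]. New: immunocompromised.
Closure: {age_over_65, chest_pain, cond_4, cough, culture_positive, discharge_ok, exposure_confirmed, fever_present, followup_48h, hydration_advised, immunocompromised, isolate, notify_public_health, o2_sat_low, order_pcr, rash, sore_throat, start_antiviral} — 18 facts.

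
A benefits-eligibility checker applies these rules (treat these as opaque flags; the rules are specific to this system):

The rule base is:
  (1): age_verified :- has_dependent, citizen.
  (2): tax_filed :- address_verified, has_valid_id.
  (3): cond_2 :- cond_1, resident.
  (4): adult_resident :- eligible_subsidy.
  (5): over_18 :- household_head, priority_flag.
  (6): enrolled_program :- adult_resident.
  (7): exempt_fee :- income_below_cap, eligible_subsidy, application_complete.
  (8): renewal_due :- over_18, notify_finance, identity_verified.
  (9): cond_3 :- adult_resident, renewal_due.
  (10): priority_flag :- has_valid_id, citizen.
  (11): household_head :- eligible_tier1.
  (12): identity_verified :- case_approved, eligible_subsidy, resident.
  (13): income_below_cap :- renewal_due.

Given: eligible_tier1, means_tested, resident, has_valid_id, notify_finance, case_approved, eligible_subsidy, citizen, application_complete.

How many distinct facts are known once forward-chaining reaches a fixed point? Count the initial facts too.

19

Round 1: (4) [adult_resident :- eligible_subsidy.]; (10) [priority_flag :- has_valid_id, citizen.]; (11) [household_head :- eligible_tier1.]; (12) [identity_verified :- case_approved, eligible_subsidy, resident.]. Adds adult_resident, priority_flag, household_head, identity_verified.
Round 2: (5) [over_18 :- household_head, priority_flag.]; (6) [enrolled_program :- adult_resident.]. Adds over_18, enrolled_program.
Round 3: (8) [renewal_due :- over_18, notify_finance, identity_verified.]. Adds renewal_due.
Round 4: (9) [cond_3 :- adult_resident, renewal_due.]; (13) [income_below_cap :- renewal_due.]. Adds cond_3, income_below_cap.
Round 5: (7) [exempt_fee :- income_below_cap, eligible_subsidy, application_complete.]. Adds exempt_fee.
Closure: {adult_resident, application_complete, case_approved, citizen, cond_3, eligible_subsidy, eligible_tier1, enrolled_program, exempt_fee, has_valid_id, household_head, identity_verified, income_below_cap, means_tested, notify_finance, over_18, priority_flag, renewal_due, resident} — 19 facts.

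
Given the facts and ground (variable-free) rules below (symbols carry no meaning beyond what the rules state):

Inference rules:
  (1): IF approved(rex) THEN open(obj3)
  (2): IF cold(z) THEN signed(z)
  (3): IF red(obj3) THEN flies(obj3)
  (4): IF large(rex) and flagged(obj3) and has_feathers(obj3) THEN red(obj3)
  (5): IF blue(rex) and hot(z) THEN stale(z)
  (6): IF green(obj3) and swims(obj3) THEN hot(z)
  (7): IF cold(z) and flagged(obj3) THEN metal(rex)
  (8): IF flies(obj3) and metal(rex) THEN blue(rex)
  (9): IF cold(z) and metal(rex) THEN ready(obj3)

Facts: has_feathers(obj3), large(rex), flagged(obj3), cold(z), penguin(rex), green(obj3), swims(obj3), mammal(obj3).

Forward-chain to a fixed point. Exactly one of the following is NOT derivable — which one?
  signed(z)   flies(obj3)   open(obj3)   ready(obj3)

Round 1: (2) [IF cold(z) THEN signed(z)]; (4) [IF large(rex) and flagged(obj3) and has_feathers(obj3) THEN red(obj3)]; (6) [IF green(obj3) and swims(obj3) THEN hot(z)]; (7) [IF cold(z) and flagged(obj3) THEN metal(rex)]. New: signed(z), red(obj3), hot(z), metal(rex).
Round 2: (3) [IF red(obj3) THEN flies(obj3)]; (9) [IF cold(z) and metal(rex) THEN ready(obj3)]. New: flies(obj3), ready(obj3).
Round 3: (8) [IF flies(obj3) and metal(rex) THEN blue(rex)]. New: blue(rex).
Round 4: (5) [IF blue(rex) and hot(z) THEN stale(z)]. New: stale(z).
Derived: signed(z) (round 1), ready(obj3) (round 2), flies(obj3) (round 2). open(obj3) never appears in any round.

open(obj3)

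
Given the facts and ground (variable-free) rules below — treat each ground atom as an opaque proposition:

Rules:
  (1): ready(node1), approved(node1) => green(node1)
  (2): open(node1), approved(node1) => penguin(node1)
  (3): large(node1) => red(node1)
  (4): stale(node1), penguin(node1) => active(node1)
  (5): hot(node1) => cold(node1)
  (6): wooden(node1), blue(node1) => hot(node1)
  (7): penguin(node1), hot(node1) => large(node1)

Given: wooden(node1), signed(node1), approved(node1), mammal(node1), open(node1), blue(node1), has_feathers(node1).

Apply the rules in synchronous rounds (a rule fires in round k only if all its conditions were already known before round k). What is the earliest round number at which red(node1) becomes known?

Round 1: (2) [open(node1), approved(node1) => penguin(node1)]; (6) [wooden(node1), blue(node1) => hot(node1)]. New: penguin(node1), hot(node1).
Round 2: (5) [hot(node1) => cold(node1)]; (7) [penguin(node1), hot(node1) => large(node1)]. New: cold(node1), large(node1).
Round 3: (3) [large(node1) => red(node1)]. New: red(node1).
red(node1) first appears in round 3.

3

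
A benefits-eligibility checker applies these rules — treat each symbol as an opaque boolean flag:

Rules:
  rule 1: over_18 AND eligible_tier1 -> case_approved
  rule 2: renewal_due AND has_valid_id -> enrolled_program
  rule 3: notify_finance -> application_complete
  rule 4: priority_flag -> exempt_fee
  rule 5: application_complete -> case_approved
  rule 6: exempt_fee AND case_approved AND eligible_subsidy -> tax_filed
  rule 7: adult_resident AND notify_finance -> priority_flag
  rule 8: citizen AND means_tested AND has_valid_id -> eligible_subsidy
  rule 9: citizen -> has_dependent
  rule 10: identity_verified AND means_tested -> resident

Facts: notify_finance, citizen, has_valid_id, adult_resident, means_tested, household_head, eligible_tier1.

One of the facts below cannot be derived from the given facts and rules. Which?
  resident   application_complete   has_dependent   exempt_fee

resident

[1] rule 3 [notify_finance -> application_complete]; rule 7 [adult_resident AND notify_finance -> priority_flag]; rule 8 [citizen AND means_tested AND has_valid_id -> eligible_subsidy]; rule 9 [citizen -> has_dependent]. ⇒ new: application_complete, priority_flag, eligible_subsidy, has_dependent.
[2] rule 4 [priority_flag -> exempt_fee]; rule 5 [application_complete -> case_approved]. ⇒ new: exempt_fee, case_approved.
[3] rule 6 [exempt_fee AND case_approved AND eligible_subsidy -> tax_filed]. ⇒ new: tax_filed.
Derived: has_dependent (round 1), application_complete (round 1), exempt_fee (round 2). resident never appears in any round.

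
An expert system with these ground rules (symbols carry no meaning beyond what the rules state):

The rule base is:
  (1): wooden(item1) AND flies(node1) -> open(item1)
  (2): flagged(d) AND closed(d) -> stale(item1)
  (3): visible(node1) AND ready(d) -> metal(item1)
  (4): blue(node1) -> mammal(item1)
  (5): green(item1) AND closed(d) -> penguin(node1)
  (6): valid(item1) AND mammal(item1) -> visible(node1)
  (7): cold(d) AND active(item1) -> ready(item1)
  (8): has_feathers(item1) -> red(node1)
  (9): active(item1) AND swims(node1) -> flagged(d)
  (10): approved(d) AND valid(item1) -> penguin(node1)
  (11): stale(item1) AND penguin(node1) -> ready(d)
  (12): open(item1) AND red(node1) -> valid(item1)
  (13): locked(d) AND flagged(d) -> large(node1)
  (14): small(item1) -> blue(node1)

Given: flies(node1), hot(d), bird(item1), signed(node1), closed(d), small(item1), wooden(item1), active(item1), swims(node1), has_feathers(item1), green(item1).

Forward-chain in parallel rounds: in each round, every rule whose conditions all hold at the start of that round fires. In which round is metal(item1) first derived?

4

Round 1 — (1), (5), (8), (9), (14), derive open(item1), penguin(node1), red(node1), flagged(d), blue(node1).
Round 2 — (2), (4), (12), derive stale(item1), mammal(item1), valid(item1).
Round 3 — (6), (11), derive visible(node1), ready(d).
Round 4 — (3), derive metal(item1).
metal(item1) first appears in round 4.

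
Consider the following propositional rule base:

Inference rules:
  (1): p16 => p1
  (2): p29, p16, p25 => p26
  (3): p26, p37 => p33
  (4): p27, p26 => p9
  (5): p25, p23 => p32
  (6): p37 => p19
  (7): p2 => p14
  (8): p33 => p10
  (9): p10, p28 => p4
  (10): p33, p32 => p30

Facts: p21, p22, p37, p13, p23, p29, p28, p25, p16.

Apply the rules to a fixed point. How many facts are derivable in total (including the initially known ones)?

Round 1: (1) [p16 => p1]; (2) [p29, p16, p25 => p26]; (5) [p25, p23 => p32]; (6) [p37 => p19]. Adds p1, p26, p32, p19.
Round 2: (3) [p26, p37 => p33]. Adds p33.
Round 3: (8) [p33 => p10]; (10) [p33, p32 => p30]. Adds p10, p30.
Round 4: (9) [p10, p28 => p4]. Adds p4.
Closure: {p1, p10, p13, p16, p19, p21, p22, p23, p25, p26, p28, p29, p30, p32, p33, p37, p4} — 17 facts.

17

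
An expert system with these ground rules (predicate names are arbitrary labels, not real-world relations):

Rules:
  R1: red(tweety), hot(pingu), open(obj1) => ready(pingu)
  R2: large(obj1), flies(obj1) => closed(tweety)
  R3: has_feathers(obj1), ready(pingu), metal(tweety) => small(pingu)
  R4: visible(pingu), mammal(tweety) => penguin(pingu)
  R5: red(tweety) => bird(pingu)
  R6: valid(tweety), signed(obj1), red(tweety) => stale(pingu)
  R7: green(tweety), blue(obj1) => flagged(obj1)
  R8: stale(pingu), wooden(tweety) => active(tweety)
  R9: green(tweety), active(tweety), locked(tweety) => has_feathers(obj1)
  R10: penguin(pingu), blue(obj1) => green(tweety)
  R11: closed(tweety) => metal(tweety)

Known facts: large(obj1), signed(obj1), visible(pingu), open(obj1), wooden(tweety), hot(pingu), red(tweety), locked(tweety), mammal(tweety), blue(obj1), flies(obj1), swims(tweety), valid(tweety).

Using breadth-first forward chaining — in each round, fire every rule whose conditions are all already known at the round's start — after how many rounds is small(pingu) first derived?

4

Round 1 — R1, R2, R4, R5, R6, derive ready(pingu), closed(tweety), penguin(pingu), bird(pingu), stale(pingu).
Round 2 — R8, R10, R11, derive active(tweety), green(tweety), metal(tweety).
Round 3 — R7, R9, derive flagged(obj1), has_feathers(obj1).
Round 4 — R3, derive small(pingu).
small(pingu) first appears in round 4.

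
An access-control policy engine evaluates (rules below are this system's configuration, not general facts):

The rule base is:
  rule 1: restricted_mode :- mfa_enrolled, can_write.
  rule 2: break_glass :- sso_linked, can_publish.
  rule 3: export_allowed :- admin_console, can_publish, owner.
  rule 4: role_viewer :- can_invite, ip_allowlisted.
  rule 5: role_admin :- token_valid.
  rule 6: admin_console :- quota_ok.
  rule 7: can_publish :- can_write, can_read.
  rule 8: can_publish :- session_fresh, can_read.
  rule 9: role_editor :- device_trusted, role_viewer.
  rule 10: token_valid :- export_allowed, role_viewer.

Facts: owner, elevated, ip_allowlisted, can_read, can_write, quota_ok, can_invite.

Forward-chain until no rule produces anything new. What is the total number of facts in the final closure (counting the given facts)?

Round 1: rule 4 [role_viewer :- can_invite, ip_allowlisted.]; rule 6 [admin_console :- quota_ok.]; rule 7 [can_publish :- can_write, can_read.]. New: role_viewer, admin_console, can_publish.
Round 2: rule 3 [export_allowed :- admin_console, can_publish, owner.]. New: export_allowed.
Round 3: rule 10 [token_valid :- export_allowed, role_viewer.]. New: token_valid.
Round 4: rule 5 [role_admin :- token_valid.]. New: role_admin.
Closure: {admin_console, can_invite, can_publish, can_read, can_write, elevated, export_allowed, ip_allowlisted, owner, quota_ok, role_admin, role_viewer, token_valid} — 13 facts.

13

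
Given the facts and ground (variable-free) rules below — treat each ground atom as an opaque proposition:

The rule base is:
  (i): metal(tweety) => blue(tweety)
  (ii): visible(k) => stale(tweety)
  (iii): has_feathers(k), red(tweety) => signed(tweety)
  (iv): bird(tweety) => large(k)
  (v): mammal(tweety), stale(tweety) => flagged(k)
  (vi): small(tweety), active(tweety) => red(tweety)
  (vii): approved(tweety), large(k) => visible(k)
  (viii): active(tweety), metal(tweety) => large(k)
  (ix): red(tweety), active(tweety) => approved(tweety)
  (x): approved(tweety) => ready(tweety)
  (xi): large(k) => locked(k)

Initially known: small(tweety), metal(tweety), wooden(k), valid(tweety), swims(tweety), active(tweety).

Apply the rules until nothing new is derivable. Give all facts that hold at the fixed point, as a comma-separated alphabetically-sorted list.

active(tweety), approved(tweety), blue(tweety), large(k), locked(k), metal(tweety), ready(tweety), red(tweety), small(tweety), stale(tweety), swims(tweety), valid(tweety), visible(k), wooden(k)

Round 1 — (i), (vi), (viii), derive blue(tweety), red(tweety), large(k).
Round 2 — (ix), (xi), derive approved(tweety), locked(k).
Round 3 — (vii), (x), derive visible(k), ready(tweety).
Round 4 — (ii), derive stale(tweety).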